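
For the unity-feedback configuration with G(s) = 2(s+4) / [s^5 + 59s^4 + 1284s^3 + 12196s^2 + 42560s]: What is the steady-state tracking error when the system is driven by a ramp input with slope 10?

The denominator has no term below 42560s — 1 pole at s=0, type 1.
K_v = lim_{s→0} s·G(s) = 2·4 / 42560 = 1/5320.
e_ss = 10/K_v = 10/(1/5320) = 53200.

53200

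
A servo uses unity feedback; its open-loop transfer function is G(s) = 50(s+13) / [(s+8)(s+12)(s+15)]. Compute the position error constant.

G(s) has no factors of s in the denominator, so the system is type 0.
K_p = lim_{s→0} G(s) = 50·13 / (8·12·15) = 65/144.

65/144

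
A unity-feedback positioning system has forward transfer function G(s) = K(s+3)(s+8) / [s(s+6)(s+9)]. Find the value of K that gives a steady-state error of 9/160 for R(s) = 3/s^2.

120

System type = 1 (one pole at s=0).
K_v = lim_{s→0} s·G(s) = K·3·8 / (6·9) = (4/9)·K.
e_ss = 3/K_v = 9/160 ⇒ K_v = 160/3 ⇒ K = (160/3)/(4/9) = 120.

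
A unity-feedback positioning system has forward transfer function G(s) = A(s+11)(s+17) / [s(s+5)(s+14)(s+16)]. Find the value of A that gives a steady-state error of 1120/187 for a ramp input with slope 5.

The open loop has one pole at the origin → type 1 system.
K_v = lim_{s→0} s·G(s) = A·11·17 / (5·14·16) = (187/1120)·A.
e_ss = 5/K_v = 1120/187 ⇒ K_v = 187/224 ⇒ A = (187/224)/(187/1120) = 5.

5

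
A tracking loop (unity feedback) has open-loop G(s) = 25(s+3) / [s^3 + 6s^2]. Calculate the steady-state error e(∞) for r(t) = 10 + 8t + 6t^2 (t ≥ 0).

Factoring s^2 from the denominator leaves a polynomial with constant term 6, so the system is type 2. Taking each input component in turn:
  • 10: tracked with zero error.
  • 8t: tracked with zero error.
  • 6t^2: e_ss = 12/K_a with K_a=12.5 → 0.96.
Total e_ss = 0.96.

0.96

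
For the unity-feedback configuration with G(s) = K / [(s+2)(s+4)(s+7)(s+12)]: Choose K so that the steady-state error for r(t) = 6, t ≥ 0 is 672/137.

System type = 0 (no poles at s=0).
K_p = lim_{s→0} G(s) = K / (2·4·7·12) = (1/672)·K.
e_ss = 6/(1 + K_p) = 672/137 ⇒ 1 + (1/672)·K = 137/112 ⇒ K = 150.

150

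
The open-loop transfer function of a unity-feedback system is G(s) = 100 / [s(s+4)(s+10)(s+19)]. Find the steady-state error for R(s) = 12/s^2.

91.2

G(s) has one factor of s in the denominator, so the system is type 1.
K_v = lim_{s→0} s·G(s) = 100 / (4·10·19) = 5/38.
e_ss = 12/K_v = 12/(5/38) = 91.2.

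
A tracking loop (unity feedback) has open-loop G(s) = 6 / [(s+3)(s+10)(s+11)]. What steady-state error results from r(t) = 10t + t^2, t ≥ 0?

No free integrators in G(s): this is a type 0 system. Treating each term separately:
  • 10t: a type-0 system cannot track it, e_ss → ∞.
  • t^2: a type-0 system cannot track it, e_ss → ∞.
The unbounded component dominates.

infinity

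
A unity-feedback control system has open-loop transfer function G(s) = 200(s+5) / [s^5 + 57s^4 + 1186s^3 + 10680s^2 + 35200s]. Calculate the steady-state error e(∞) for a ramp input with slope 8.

281.6

Lowest-order denominator term is 35200s, so the open loop has 1 pole at the origin → type 1 system.
K_v = lim_{s→0} s·G(s) = 200·5 / 35200 = 5/176.
e_ss = 8/K_v = 8/(5/176) = 281.6.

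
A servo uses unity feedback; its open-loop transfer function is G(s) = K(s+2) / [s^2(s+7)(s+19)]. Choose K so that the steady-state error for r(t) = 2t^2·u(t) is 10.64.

G(s) has two factors of s in the denominator, so the system is type 2.
K_a = lim_{s→0} s^2·G(s) = K·2 / (7·19) = (2/133)·K.
e_ss = 4/K_a = 10.64 ⇒ K_a = 50/133 ⇒ K = (50/133)/(2/133) = 25.

25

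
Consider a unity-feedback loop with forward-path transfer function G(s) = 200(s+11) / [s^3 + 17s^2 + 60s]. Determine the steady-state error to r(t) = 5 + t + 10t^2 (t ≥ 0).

infinity

The denominator has no term below 60s — 1 pole at s=0, type 1. Taking each input component in turn:
  • 5: tracked with zero error.
  • t: e_ss = 1/K_v with K_v=110/3 → 3/110.
  • 10t^2: a type-1 system cannot track it, e_ss → ∞.
The unbounded component dominates.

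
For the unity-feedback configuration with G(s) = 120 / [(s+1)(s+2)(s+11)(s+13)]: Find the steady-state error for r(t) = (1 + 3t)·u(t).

The open loop has no poles at the origin → type 0 system. Treating each term separately:
  • 1: e_ss = 1/(1+K_p) with K_p=60/143 → 143/203.
  • 3t: a type-0 system cannot track it, e_ss → ∞.
The unbounded component dominates.

infinity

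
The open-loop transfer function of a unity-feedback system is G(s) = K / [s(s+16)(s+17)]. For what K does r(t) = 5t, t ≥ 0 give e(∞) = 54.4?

G(s) has one factor of s in the denominator, so the system is type 1.
K_v = lim_{s→0} s·G(s) = K / (16·17) = (1/272)·K.
e_ss = 5/K_v = 54.4 ⇒ K_v = 25/272 ⇒ K = (25/272)/(1/272) = 25.

25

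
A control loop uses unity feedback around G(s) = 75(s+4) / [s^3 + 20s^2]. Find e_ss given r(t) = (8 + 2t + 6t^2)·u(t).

The denominator has no term below 20s^2 — 2 poles at s=0, type 2. Treating each term separately:
  • 8: tracked with zero error.
  • 2t: tracked with zero error.
  • 6t^2: e_ss = 12/K_a with K_a=15 → 0.8.
Total e_ss = 0.8.

0.8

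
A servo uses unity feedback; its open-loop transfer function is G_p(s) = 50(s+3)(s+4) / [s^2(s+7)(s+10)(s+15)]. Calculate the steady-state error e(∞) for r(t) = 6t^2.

Two free integrators in G_p(s): this is a type 2 system.
K_a = lim_{s→0} s^2·G_p(s) = 50·3·4 / (7·10·15) = 4/7.
r(t) = 6t^2 gives R(s) = 12/s^3.
e_ss = 12/K_a = 12/(4/7) = 21.

21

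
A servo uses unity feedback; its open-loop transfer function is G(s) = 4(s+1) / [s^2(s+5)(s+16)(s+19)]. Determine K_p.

K_p = lim_{s→0} G(s); with 2 poles at the origin the limit diverges, so K_p = ∞.

infinity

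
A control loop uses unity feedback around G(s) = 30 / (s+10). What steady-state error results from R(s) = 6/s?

No free integrators in G(s): this is a type 0 system.
K_p = lim_{s→0} G(s) = 30 / (10) = 3.
e_ss = 6/(1 + K_p) = 6/4 = 1.5.

1.5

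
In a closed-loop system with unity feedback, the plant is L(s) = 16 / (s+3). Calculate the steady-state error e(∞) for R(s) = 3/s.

System type = 0 (no poles at s=0).
K_p = lim_{s→0} L(s) = 16 / (3) = 16/3.
e_ss = 3/(1 + K_p) = 3/(19/3) = 9/19.

9/19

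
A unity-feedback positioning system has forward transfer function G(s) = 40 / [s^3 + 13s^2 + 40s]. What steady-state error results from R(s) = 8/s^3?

The denominator has no term below 40s — 1 pole at s=0, type 1.
K_a = lim_{s→0} s^2·G(s) = 0; the steady-state error to this parabolic input grows without bound.

infinity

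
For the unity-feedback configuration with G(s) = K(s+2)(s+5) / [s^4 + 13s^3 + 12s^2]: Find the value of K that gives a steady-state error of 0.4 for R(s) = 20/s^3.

Lowest-order denominator term is 12s^2, so the open loop has 2 poles at the origin → type 2 system.
K_a = lim_{s→0} s^2·G(s) = K·2·5 / 12 = (5/6)·K.
e_ss = 20/K_a = 0.4 ⇒ K_a = 50 ⇒ K = 50/(5/6) = 60.

60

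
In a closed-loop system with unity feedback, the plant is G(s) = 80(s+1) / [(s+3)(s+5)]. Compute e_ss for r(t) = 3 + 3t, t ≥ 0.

G(s) has no factors of s in the denominator, so the system is type 0. Taking each input component in turn:
  • 3: e_ss = 3/(1+K_p) with K_p=16/3 → 9/19.
  • 3t: a type-0 system cannot track it, e_ss → ∞.
The unbounded component dominates.

infinity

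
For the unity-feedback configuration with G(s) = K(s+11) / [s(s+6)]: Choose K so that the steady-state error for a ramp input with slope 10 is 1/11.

60

G(s) has one factor of s in the denominator, so the system is type 1.
K_v = lim_{s→0} s·G(s) = K·11 / (6) = (11/6)·K.
e_ss = 10/K_v = 1/11 ⇒ K_v = 110 ⇒ K = 110/(11/6) = 60.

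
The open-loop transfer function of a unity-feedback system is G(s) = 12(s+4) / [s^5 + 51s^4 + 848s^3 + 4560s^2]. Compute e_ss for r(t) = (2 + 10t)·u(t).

0

Lowest-order denominator term is 4560s^2, so the open loop has 2 poles at the origin → type 2 system. Treating each term separately:
  • 2: tracked with zero error.
  • 10t: tracked with zero error.
Total e_ss = 0.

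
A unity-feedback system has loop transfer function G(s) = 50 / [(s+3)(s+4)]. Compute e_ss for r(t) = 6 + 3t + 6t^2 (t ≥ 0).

infinity

System type = 0 (no poles at s=0). By superposition:
  • 6: e_ss = 6/(1+K_p) with K_p=25/6 → 36/31.
  • 3t: a type-0 system cannot track it, e_ss → ∞.
  • 6t^2: a type-0 system cannot track it, e_ss → ∞.
The unbounded component dominates.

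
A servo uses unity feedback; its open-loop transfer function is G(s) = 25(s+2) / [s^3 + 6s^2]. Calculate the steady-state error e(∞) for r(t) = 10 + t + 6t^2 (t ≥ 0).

Factoring s^2 from the denominator leaves a polynomial with constant term 6, so the system is type 2. Treating each term separately:
  • 10: tracked with zero error.
  • t: tracked with zero error.
  • 6t^2: e_ss = 12/K_a with K_a=25/3 → 1.44.
Total e_ss = 1.44.

1.44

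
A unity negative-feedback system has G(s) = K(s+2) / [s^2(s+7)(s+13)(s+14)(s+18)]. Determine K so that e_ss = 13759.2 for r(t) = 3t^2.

5

Two free integrators in G(s): this is a type 2 system.
K_a = lim_{s→0} s^2·G(s) = K·2 / (7·13·14·18) = (1/11466)·K.
e_ss = 6/K_a = 13759.2 ⇒ K_a = 5/11466 ⇒ K = (5/11466)/(1/11466) = 5.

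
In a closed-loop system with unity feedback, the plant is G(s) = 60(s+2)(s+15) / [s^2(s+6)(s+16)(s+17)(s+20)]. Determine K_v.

infinity

K_v = lim_{s→0} s·G(s); with 2 poles at the origin the limit diverges, so K_v = ∞.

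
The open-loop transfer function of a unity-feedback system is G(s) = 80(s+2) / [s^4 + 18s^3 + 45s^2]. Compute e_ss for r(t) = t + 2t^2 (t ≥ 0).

Factoring s^2 from the denominator leaves a polynomial with constant term 45, so the system is type 2. Treating each term separately:
  • t: tracked with zero error.
  • 2t^2: e_ss = 4/K_a with K_a=32/9 → 1.125.
Total e_ss = 1.125.

1.125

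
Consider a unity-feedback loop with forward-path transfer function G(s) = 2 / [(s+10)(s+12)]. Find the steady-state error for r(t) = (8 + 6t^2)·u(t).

infinity

G(s) has no factors of s in the denominator, so the system is type 0. Taking each input component in turn:
  • 8: e_ss = 8/(1+K_p) with K_p=1/60 → 480/61.
  • 6t^2: a type-0 system cannot track it, e_ss → ∞.
The unbounded component dominates.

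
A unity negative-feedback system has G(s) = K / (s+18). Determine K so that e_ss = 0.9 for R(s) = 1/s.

The open loop has no poles at the origin → type 0 system.
K_p = lim_{s→0} G(s) = K / (18) = (1/18)·K.
e_ss = 1/(1 + K_p) = 0.9 ⇒ 1 + (1/18)·K = 10/9 ⇒ K = 2.

2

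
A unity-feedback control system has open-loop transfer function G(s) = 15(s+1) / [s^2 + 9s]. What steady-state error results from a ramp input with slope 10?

The denominator has no term below 9s — 1 pole at s=0, type 1.
K_v = lim_{s→0} s·G(s) = 15·1 / 9 = 5/3.
e_ss = 10/K_v = 10/(5/3) = 6.

6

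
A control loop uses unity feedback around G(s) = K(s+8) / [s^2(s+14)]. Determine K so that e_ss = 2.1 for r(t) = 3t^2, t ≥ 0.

The open loop has two poles at the origin → type 2 system.
K_a = lim_{s→0} s^2·G(s) = K·8 / (14) = (4/7)·K.
e_ss = 6/K_a = 2.1 ⇒ K_a = 20/7 ⇒ K = (20/7)/(4/7) = 5.

5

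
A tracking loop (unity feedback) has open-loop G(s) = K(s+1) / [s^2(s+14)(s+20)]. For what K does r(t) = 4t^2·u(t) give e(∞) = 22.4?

100

The open loop has two poles at the origin → type 2 system.
K_a = lim_{s→0} s^2·G(s) = K·1 / (14·20) = (1/280)·K.
e_ss = 8/K_a = 22.4 ⇒ K_a = 5/14 ⇒ K = (5/14)/(1/280) = 100.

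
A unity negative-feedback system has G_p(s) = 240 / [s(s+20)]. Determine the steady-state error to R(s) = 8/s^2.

2/3

G_p(s) has one factor of s in the denominator, so the system is type 1.
K_v = lim_{s→0} s·G_p(s) = 240 / (20) = 12.
e_ss = 8/K_v = 8/12 = 2/3.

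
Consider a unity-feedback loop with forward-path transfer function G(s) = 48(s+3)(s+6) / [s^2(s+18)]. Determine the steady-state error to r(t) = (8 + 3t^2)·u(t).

0.125

G(s) has two factors of s in the denominator, so the system is type 2. Taking each input component in turn:
  • 8: tracked with zero error.
  • 3t^2: e_ss = 6/K_a with K_a=48 → 0.125.
Total e_ss = 0.125.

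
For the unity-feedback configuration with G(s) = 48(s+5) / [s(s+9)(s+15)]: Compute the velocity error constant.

16/9

G(s) has one factor of s in the denominator, so the system is type 1.
K_v = lim_{s→0} s·G(s) = 48·5 / (9·15) = 16/9.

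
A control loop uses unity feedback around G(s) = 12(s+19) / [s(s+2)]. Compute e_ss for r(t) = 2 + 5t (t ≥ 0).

System type = 1 (one pole at s=0). By superposition:
  • 2: tracked with zero error.
  • 5t: e_ss = 5/K_v with K_v=114 → 5/114.
Total e_ss = 5/114.

5/114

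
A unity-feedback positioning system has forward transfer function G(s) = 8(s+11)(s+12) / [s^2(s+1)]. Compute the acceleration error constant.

1056

System type = 2 (two poles at s=0).
K_a = lim_{s→0} s^2·G(s) = 8·11·12 / (1) = 1056.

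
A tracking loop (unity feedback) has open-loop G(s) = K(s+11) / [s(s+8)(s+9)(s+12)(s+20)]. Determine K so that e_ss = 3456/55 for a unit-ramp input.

G(s) has one factor of s in the denominator, so the system is type 1.
K_v = lim_{s→0} s·G(s) = K·11 / (8·9·12·20) = (11/17280)·K.
e_ss = 1/K_v = 3456/55 ⇒ K_v = 55/3456 ⇒ K = (55/3456)/(11/17280) = 25.

25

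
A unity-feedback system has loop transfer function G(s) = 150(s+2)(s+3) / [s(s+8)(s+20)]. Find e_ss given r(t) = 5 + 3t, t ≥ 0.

System type = 1 (one pole at s=0). By superposition:
  • 5: tracked with zero error.
  • 3t: e_ss = 3/K_v with K_v=5.625 → 8/15.
Total e_ss = 8/15.

8/15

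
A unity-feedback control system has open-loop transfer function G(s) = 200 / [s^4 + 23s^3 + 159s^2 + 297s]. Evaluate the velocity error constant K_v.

200/297

Lowest-order denominator term is 297s, so the open loop has 1 pole at the origin → type 1 system.
K_v = lim_{s→0} s·G(s) = 200 / 297 = 200/297.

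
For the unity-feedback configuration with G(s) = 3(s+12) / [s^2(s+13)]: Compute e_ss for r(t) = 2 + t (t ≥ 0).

0

The open loop has two poles at the origin → type 2 system. By superposition:
  • 2: tracked with zero error.
  • t: tracked with zero error.
Total e_ss = 0.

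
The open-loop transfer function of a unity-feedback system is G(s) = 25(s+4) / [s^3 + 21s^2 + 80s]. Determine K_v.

1.25

The denominator has no term below 80s — 1 pole at s=0, type 1.
K_v = lim_{s→0} s·G(s) = 25·4 / 80 = 1.25.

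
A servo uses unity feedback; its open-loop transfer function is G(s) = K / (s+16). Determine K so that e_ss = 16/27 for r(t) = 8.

200

System type = 0 (no poles at s=0).
K_p = lim_{s→0} G(s) = K / (16) = 0.0625·K.
e_ss = 8/(1 + K_p) = 16/27 ⇒ 1 + 0.0625·K = 13.5 ⇒ K = 200.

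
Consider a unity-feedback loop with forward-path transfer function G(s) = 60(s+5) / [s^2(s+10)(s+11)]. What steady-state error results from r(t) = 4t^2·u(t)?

44/15

The open loop has two poles at the origin → type 2 system.
K_a = lim_{s→0} s^2·G(s) = 60·5 / (10·11) = 30/11.
r(t) = 4t^2 gives R(s) = 8/s^3.
e_ss = 8/K_a = 8/(30/11) = 44/15.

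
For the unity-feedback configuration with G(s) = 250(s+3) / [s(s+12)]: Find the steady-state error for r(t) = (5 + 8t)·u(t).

0.128

System type = 1 (one pole at s=0). Treating each term separately:
  • 5: tracked with zero error.
  • 8t: e_ss = 8/K_v with K_v=62.5 → 0.128.
Total e_ss = 0.128.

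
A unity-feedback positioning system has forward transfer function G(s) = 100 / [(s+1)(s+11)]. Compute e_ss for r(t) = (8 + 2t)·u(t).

No free integrators in G(s): this is a type 0 system. Taking each input component in turn:
  • 8: e_ss = 8/(1+K_p) with K_p=100/11 → 88/111.
  • 2t: a type-0 system cannot track it, e_ss → ∞.
The unbounded component dominates.

infinity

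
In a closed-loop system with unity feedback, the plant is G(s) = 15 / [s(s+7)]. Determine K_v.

G(s) has one factor of s in the denominator, so the system is type 1.
K_v = lim_{s→0} s·G(s) = 15 / (7) = 15/7.

15/7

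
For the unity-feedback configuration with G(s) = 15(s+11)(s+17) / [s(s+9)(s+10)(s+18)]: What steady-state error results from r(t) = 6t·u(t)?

G(s) has one factor of s in the denominator, so the system is type 1.
K_v = lim_{s→0} s·G(s) = 15·11·17 / (9·10·18) = 187/108.
e_ss = 6/K_v = 6/(187/108) = 648/187.

648/187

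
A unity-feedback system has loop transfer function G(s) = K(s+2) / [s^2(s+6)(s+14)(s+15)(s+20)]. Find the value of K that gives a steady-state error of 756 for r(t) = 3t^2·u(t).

100

System type = 2 (two poles at s=0).
K_a = lim_{s→0} s^2·G(s) = K·2 / (6·14·15·20) = (1/12600)·K.
e_ss = 6/K_a = 756 ⇒ K_a = 1/126 ⇒ K = (1/126)/(1/12600) = 100.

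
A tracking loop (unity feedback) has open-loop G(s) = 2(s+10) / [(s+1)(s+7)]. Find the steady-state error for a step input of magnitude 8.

56/27

G(s) has no factors of s in the denominator, so the system is type 0.
K_p = lim_{s→0} G(s) = 2·10 / (1·7) = 20/7.
e_ss = 8/(1 + K_p) = 8/(27/7) = 56/27.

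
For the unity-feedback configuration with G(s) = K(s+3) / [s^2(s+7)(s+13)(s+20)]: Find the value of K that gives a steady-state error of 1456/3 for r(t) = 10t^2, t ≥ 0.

G(s) has two factors of s in the denominator, so the system is type 2.
K_a = lim_{s→0} s^2·G(s) = K·3 / (7·13·20) = (3/1820)·K.
e_ss = 20/K_a = 1456/3 ⇒ K_a = 15/364 ⇒ K = (15/364)/(3/1820) = 25.

25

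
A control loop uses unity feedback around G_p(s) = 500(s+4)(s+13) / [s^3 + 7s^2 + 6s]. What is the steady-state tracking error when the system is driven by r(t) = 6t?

9/6500

Factoring s from the denominator leaves a polynomial with constant term 6, so the system is type 1.
K_v = lim_{s→0} s·G_p(s) = 500·4·13 / 6 = 13000/3.
e_ss = 6/K_v = 6/(13000/3) = 9/6500.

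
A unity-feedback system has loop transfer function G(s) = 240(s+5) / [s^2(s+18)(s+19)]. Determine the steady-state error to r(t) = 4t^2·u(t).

Two free integrators in G(s): this is a type 2 system.
K_a = lim_{s→0} s^2·G(s) = 240·5 / (18·19) = 200/57.
r(t) = 4t^2 gives R(s) = 8/s^3.
e_ss = 8/K_a = 8/(200/57) = 2.28.

2.28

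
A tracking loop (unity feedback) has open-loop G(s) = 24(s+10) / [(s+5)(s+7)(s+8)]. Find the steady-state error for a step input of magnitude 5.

The open loop has no poles at the origin → type 0 system.
K_p = lim_{s→0} G(s) = 24·10 / (5·7·8) = 6/7.
e_ss = 5/(1 + K_p) = 5/(13/7) = 35/13.

35/13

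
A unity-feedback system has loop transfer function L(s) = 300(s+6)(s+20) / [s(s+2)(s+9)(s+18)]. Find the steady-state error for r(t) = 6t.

0.054

The open loop has one pole at the origin → type 1 system.
K_v = lim_{s→0} s·L(s) = 300·6·20 / (2·9·18) = 1000/9.
e_ss = 6/K_v = 6/(1000/9) = 0.054.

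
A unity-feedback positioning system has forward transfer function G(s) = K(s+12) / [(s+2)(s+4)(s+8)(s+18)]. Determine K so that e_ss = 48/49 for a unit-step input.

No free integrators in G(s): this is a type 0 system.
K_p = lim_{s→0} G(s) = K·12 / (2·4·8·18) = (1/96)·K.
e_ss = 1/(1 + K_p) = 48/49 ⇒ 1 + (1/96)·K = 49/48 ⇒ K = 2.

2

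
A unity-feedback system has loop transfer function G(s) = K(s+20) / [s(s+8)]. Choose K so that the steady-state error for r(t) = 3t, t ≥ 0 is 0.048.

25

One free integrator in G(s): this is a type 1 system.
K_v = lim_{s→0} s·G(s) = K·20 / (8) = 2.5·K.
e_ss = 3/K_v = 0.048 ⇒ K_v = 62.5 ⇒ K = 62.5/2.5 = 25.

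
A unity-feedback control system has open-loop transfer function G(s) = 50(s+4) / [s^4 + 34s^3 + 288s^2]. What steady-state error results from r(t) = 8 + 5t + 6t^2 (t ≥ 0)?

17.28

Factoring s^2 from the denominator leaves a polynomial with constant term 288, so the system is type 2. Treating each term separately:
  • 8: tracked with zero error.
  • 5t: tracked with zero error.
  • 6t^2: e_ss = 12/K_a with K_a=25/36 → 17.28.
Total e_ss = 17.28.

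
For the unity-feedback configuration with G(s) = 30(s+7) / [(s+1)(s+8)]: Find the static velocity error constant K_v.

0

System type = 0 (no poles at s=0).
K_v = lim_{s→0} s·G(s) = 0 (the extra factor of s kills the finite limit).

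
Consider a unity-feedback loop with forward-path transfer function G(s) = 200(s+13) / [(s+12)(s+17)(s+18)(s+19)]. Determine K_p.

325/8721

G(s) has no factors of s in the denominator, so the system is type 0.
K_p = lim_{s→0} G(s) = 200·13 / (12·17·18·19) = 325/8721.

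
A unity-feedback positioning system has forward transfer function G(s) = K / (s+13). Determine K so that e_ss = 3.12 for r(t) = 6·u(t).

The open loop has no poles at the origin → type 0 system.
K_p = lim_{s→0} G(s) = K / (13) = (1/13)·K.
e_ss = 6/(1 + K_p) = 3.12 ⇒ 1 + (1/13)·K = 25/13 ⇒ K = 12.

12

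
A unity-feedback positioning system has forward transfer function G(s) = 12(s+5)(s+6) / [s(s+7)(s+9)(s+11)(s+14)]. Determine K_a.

0

System type = 1 (one pole at s=0).
K_a = lim_{s→0} s^2·G(s) = 0 (the extra factor of s kills the finite limit).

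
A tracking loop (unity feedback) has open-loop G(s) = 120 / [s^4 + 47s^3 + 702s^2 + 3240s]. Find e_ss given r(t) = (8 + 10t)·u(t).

270

Lowest-order denominator term is 3240s, so the open loop has 1 pole at the origin → type 1 system. By superposition:
  • 8: tracked with zero error.
  • 10t: e_ss = 10/K_v with K_v=1/27 → 270.
Total e_ss = 270.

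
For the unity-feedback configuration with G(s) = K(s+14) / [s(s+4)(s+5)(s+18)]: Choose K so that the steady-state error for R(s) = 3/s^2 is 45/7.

12

The open loop has one pole at the origin → type 1 system.
K_v = lim_{s→0} s·G(s) = K·14 / (4·5·18) = (7/180)·K.
e_ss = 3/K_v = 45/7 ⇒ K_v = 7/15 ⇒ K = (7/15)/(7/180) = 12.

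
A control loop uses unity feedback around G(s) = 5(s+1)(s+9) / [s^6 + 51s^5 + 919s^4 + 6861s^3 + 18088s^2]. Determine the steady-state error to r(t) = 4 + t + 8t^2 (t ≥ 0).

Lowest-order denominator term is 18088s^2, so the open loop has 2 poles at the origin → type 2 system. By superposition:
  • 4: tracked with zero error.
  • t: tracked with zero error.
  • 8t^2: e_ss = 16/K_a with K_a=45/18088 → 289408/45.
Total e_ss = 289408/45.

289408/45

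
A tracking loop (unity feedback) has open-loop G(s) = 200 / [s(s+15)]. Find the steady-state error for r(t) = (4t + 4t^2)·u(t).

infinity

System type = 1 (one pole at s=0). Treating each term separately:
  • 4t: e_ss = 4/K_v with K_v=40/3 → 0.3.
  • 4t^2: a type-1 system cannot track it, e_ss → ∞.
The unbounded component dominates.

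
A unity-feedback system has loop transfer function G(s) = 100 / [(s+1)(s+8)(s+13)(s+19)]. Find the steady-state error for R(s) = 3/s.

G(s) has no factors of s in the denominator, so the system is type 0.
K_p = lim_{s→0} G(s) = 100 / (1·8·13·19) = 25/494.
e_ss = 3/(1 + K_p) = 3/(519/494) = 494/173.

494/173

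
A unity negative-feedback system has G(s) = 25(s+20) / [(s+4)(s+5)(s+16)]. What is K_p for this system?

System type = 0 (no poles at s=0).
K_p = lim_{s→0} G(s) = 25·20 / (4·5·16) = 1.5625.

1.5625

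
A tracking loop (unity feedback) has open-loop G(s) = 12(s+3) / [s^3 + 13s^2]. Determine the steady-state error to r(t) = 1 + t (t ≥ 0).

The denominator has no term below 13s^2 — 2 poles at s=0, type 2. By superposition:
  • 1: tracked with zero error.
  • t: tracked with zero error.
Total e_ss = 0.

0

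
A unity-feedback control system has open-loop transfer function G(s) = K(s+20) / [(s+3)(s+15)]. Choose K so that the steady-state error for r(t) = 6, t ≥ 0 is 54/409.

System type = 0 (no poles at s=0).
K_p = lim_{s→0} G(s) = K·20 / (3·15) = (4/9)·K.
e_ss = 6/(1 + K_p) = 54/409 ⇒ 1 + (4/9)·K = 409/9 ⇒ K = 100.

100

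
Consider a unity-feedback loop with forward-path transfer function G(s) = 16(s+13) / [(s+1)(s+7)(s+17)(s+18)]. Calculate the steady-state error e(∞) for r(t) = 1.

1071/1175

The open loop has no poles at the origin → type 0 system.
K_p = lim_{s→0} G(s) = 16·13 / (1·7·17·18) = 104/1071.
e_ss = 1/(1 + K_p) = 1/(1175/1071) = 1071/1175.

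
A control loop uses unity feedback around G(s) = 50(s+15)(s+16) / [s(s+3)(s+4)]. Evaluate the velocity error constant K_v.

One free integrator in G(s): this is a type 1 system.
K_v = lim_{s→0} s·G(s) = 50·15·16 / (3·4) = 1000.

1000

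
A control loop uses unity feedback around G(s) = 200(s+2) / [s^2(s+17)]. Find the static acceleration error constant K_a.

G(s) has two factors of s in the denominator, so the system is type 2.
K_a = lim_{s→0} s^2·G(s) = 200·2 / (17) = 400/17.

400/17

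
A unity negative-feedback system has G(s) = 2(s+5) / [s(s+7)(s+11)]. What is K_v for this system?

10/77

System type = 1 (one pole at s=0).
K_v = lim_{s→0} s·G(s) = 2·5 / (7·11) = 10/77.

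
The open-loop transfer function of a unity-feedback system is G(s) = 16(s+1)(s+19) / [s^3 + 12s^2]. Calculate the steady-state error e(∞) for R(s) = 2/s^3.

Factoring s^2 from the denominator leaves a polynomial with constant term 12, so the system is type 2.
K_a = lim_{s→0} s^2·G(s) = 16·1·19 / 12 = 76/3.
r(t) = t^2 gives R(s) = 2/s^3.
e_ss = 2/K_a = 2/(76/3) = 3/38.

3/38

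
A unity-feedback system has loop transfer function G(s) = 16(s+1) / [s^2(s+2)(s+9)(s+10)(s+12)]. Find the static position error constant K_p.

infinity

K_p = lim_{s→0} G(s); with 2 poles at the origin the limit diverges, so K_p = ∞.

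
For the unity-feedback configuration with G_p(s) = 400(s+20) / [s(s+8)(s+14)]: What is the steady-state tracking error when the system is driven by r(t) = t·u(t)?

The open loop has one pole at the origin → type 1 system.
K_v = lim_{s→0} s·G_p(s) = 400·20 / (8·14) = 500/7.
e_ss = 1/K_v = 1/(500/7) = 0.014.

0.014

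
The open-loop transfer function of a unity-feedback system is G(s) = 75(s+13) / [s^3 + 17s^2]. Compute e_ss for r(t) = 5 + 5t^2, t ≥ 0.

The denominator has no term below 17s^2 — 2 poles at s=0, type 2. Taking each input component in turn:
  • 5: tracked with zero error.
  • 5t^2: e_ss = 10/K_a with K_a=975/17 → 34/195.
Total e_ss = 34/195.

34/195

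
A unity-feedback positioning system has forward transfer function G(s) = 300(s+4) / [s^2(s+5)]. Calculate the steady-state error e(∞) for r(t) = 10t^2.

1/12

G(s) has two factors of s in the denominator, so the system is type 2.
K_a = lim_{s→0} s^2·G(s) = 300·4 / (5) = 240.
r(t) = 10t^2 gives R(s) = 20/s^3.
e_ss = 20/K_a = 20/240 = 1/12.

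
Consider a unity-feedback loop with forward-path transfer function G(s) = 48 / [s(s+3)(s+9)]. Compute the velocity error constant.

System type = 1 (one pole at s=0).
K_v = lim_{s→0} s·G(s) = 48 / (3·9) = 16/9.

16/9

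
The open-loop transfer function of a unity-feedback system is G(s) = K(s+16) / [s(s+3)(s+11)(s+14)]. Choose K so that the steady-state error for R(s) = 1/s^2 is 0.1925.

150

G(s) has one factor of s in the denominator, so the system is type 1.
K_v = lim_{s→0} s·G(s) = K·16 / (3·11·14) = (8/231)·K.
e_ss = 1/K_v = 0.1925 ⇒ K_v = 400/77 ⇒ K = (400/77)/(8/231) = 150.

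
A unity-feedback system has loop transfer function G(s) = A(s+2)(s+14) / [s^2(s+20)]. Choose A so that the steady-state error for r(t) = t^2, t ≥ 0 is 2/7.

5

System type = 2 (two poles at s=0).
K_a = lim_{s→0} s^2·G(s) = A·2·14 / (20) = 1.4·A.
e_ss = 2/K_a = 2/7 ⇒ K_a = 7 ⇒ A = 7/1.4 = 5.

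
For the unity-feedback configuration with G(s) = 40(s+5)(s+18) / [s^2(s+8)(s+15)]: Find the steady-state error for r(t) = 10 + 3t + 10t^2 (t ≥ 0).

Two free integrators in G(s): this is a type 2 system. Taking each input component in turn:
  • 10: tracked with zero error.
  • 3t: tracked with zero error.
  • 10t^2: e_ss = 20/K_a with K_a=30 → 2/3.
Total e_ss = 2/3.

2/3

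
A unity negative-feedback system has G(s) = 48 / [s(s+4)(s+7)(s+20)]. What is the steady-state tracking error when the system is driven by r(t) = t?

System type = 1 (one pole at s=0).
K_v = lim_{s→0} s·G(s) = 48 / (4·7·20) = 3/35.
e_ss = 1/K_v = 1/(3/35) = 35/3.

35/3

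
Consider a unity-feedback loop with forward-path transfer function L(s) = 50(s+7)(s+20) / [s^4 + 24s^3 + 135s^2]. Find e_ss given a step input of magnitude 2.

0

Factoring s^2 from the denominator leaves a polynomial with constant term 135, so the system is type 2.
A type-2 system has K_p = ∞, so it tracks a step input with zero steady-state error.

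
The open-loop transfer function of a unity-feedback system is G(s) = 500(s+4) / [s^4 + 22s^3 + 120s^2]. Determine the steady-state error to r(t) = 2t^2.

Lowest-order denominator term is 120s^2, so the open loop has 2 poles at the origin → type 2 system.
K_a = lim_{s→0} s^2·G(s) = 500·4 / 120 = 50/3.
r(t) = 2t^2 gives R(s) = 4/s^3.
e_ss = 4/K_a = 4/(50/3) = 0.24.

0.24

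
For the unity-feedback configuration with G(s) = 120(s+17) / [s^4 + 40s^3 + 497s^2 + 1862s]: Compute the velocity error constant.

Factoring s from the denominator leaves a polynomial with constant term 1862, so the system is type 1.
K_v = lim_{s→0} s·G(s) = 120·17 / 1862 = 1020/931.

1020/931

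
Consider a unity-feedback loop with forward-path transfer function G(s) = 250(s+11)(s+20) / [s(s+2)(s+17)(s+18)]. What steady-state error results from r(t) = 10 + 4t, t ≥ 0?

306/6875

One free integrator in G(s): this is a type 1 system. Treating each term separately:
  • 10: tracked with zero error.
  • 4t: e_ss = 4/K_v with K_v=13750/153 → 306/6875.
Total e_ss = 306/6875.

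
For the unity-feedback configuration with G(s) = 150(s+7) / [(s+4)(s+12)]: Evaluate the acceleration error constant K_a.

G(s) has no factors of s in the denominator, so the system is type 0.
K_a = lim_{s→0} s^2·G(s) = 0 (the extra factor of s kills the finite limit).

0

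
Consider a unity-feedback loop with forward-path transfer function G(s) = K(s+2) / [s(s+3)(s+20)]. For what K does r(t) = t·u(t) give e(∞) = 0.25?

120

One free integrator in G(s): this is a type 1 system.
K_v = lim_{s→0} s·G(s) = K·2 / (3·20) = (1/30)·K.
e_ss = 1/K_v = 0.25 ⇒ K_v = 4 ⇒ K = 4/(1/30) = 120.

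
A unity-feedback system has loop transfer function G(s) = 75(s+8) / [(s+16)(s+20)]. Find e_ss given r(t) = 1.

System type = 0 (no poles at s=0).
K_p = lim_{s→0} G(s) = 75·8 / (16·20) = 1.875.
e_ss = 1/(1 + K_p) = 1/2.875 = 8/23.

8/23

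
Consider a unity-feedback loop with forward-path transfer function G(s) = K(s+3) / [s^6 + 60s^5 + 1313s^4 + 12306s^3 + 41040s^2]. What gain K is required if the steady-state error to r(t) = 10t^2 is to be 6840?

Lowest-order denominator term is 41040s^2, so the open loop has 2 poles at the origin → type 2 system.
K_a = lim_{s→0} s^2·G(s) = K·3 / 41040 = (1/13680)·K.
e_ss = 20/K_a = 6840 ⇒ K_a = 1/342 ⇒ K = (1/342)/(1/13680) = 40.

40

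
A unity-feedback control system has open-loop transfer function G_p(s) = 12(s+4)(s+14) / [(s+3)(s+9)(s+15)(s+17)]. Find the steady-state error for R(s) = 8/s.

System type = 0 (no poles at s=0).
K_p = lim_{s→0} G_p(s) = 12·4·14 / (3·9·15·17) = 224/2295.
e_ss = 8/(1 + K_p) = 8/(2519/2295) = 18360/2519.

18360/2519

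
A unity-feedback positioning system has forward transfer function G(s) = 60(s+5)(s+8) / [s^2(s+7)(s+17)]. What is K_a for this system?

Two free integrators in G(s): this is a type 2 system.
K_a = lim_{s→0} s^2·G(s) = 60·5·8 / (7·17) = 2400/119.

2400/119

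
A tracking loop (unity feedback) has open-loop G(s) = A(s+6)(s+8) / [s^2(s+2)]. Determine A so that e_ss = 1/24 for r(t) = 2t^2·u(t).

Two free integrators in G(s): this is a type 2 system.
K_a = lim_{s→0} s^2·G(s) = A·6·8 / (2) = 24·A.
e_ss = 4/K_a = 1/24 ⇒ K_a = 96 ⇒ A = 96/24 = 4.

4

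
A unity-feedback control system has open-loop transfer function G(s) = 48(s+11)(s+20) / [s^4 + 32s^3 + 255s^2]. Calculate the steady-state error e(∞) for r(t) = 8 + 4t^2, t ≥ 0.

17/88

Factoring s^2 from the denominator leaves a polynomial with constant term 255, so the system is type 2. Treating each term separately:
  • 8: tracked with zero error.
  • 4t^2: e_ss = 8/K_a with K_a=704/17 → 17/88.
Total e_ss = 17/88.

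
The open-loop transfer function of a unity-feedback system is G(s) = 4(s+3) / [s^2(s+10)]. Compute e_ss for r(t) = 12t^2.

The open loop has two poles at the origin → type 2 system.
K_a = lim_{s→0} s^2·G(s) = 4·3 / (10) = 1.2.
r(t) = 12t^2 gives R(s) = 24/s^3.
e_ss = 24/K_a = 24/1.2 = 20.

20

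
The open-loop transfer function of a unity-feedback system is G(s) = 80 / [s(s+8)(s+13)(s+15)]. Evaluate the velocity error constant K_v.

G(s) has one factor of s in the denominator, so the system is type 1.
K_v = lim_{s→0} s·G(s) = 80 / (8·13·15) = 2/39.

2/39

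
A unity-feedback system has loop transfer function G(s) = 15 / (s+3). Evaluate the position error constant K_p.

System type = 0 (no poles at s=0).
K_p = lim_{s→0} G(s) = 15 / (3) = 5.

5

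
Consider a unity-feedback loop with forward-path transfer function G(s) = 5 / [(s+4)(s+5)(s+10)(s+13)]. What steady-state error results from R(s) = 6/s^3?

infinity

System type = 0 (no poles at s=0).
K_a = lim_{s→0} s^2·G(s) = 0; the steady-state error to this parabolic input grows without bound.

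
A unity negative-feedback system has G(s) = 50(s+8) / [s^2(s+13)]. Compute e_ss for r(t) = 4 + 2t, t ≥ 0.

The open loop has two poles at the origin → type 2 system. Treating each term separately:
  • 4: tracked with zero error.
  • 2t: tracked with zero error.
Total e_ss = 0.

0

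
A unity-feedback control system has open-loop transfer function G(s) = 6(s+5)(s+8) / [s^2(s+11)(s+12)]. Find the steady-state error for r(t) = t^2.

G(s) has two factors of s in the denominator, so the system is type 2.
K_a = lim_{s→0} s^2·G(s) = 6·5·8 / (11·12) = 20/11.
r(t) = t^2 gives R(s) = 2/s^3.
e_ss = 2/K_a = 2/(20/11) = 1.1.

1.1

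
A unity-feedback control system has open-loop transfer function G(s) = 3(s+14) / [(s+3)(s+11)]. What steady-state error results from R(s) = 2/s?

0.88

No free integrators in G(s): this is a type 0 system.
K_p = lim_{s→0} G(s) = 3·14 / (3·11) = 14/11.
e_ss = 2/(1 + K_p) = 2/(25/11) = 0.88.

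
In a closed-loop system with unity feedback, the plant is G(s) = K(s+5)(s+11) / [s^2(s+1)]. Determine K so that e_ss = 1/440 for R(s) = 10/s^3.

System type = 2 (two poles at s=0).
K_a = lim_{s→0} s^2·G(s) = K·5·11 / (1) = 55·K.
e_ss = 10/K_a = 1/440 ⇒ K_a = 4400 ⇒ K = 4400/55 = 80.

80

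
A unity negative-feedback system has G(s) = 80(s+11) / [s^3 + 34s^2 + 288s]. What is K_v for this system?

55/18

The denominator has no term below 288s — 1 pole at s=0, type 1.
K_v = lim_{s→0} s·G(s) = 80·11 / 288 = 55/18.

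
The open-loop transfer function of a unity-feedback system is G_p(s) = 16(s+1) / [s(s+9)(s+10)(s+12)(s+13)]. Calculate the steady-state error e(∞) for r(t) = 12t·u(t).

10530

One free integrator in G_p(s): this is a type 1 system.
K_v = lim_{s→0} s·G_p(s) = 16·1 / (9·10·12·13) = 2/1755.
e_ss = 12/K_v = 12/(2/1755) = 10530.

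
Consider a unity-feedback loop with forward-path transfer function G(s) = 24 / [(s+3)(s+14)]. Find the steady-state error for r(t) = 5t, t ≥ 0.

The open loop has no poles at the origin → type 0 system.
For a type-0 system K_v = 0, so e_ss to a ramp input is unbounded.

infinity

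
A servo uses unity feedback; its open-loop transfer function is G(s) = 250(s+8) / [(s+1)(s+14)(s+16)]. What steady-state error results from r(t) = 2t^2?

G(s) has no factors of s in the denominator, so the system is type 0.
For a type-0 system K_a = 0, so e_ss to a parabolic input is unbounded.

infinity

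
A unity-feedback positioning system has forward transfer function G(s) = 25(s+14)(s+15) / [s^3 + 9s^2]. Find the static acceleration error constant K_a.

Factoring s^2 from the denominator leaves a polynomial with constant term 9, so the system is type 2.
K_a = lim_{s→0} s^2·G(s) = 25·14·15 / 9 = 1750/3.

1750/3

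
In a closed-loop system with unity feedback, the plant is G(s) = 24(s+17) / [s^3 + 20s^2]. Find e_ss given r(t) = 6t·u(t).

0

Factoring s^2 from the denominator leaves a polynomial with constant term 20, so the system is type 2.
A type-2 system has K_v = ∞, so it tracks a ramp input with zero steady-state error.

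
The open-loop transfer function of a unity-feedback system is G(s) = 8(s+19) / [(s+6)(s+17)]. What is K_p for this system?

No free integrators in G(s): this is a type 0 system.
K_p = lim_{s→0} G(s) = 8·19 / (6·17) = 76/51.

76/51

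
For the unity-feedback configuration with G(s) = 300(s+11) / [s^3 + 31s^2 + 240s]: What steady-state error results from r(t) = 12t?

Lowest-order denominator term is 240s, so the open loop has 1 pole at the origin → type 1 system.
K_v = lim_{s→0} s·G(s) = 300·11 / 240 = 13.75.
e_ss = 12/K_v = 12/13.75 = 48/55.

48/55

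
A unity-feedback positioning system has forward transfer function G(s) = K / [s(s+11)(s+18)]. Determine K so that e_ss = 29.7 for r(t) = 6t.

40

System type = 1 (one pole at s=0).
K_v = lim_{s→0} s·G(s) = K / (11·18) = (1/198)·K.
e_ss = 6/K_v = 29.7 ⇒ K_v = 20/99 ⇒ K = (20/99)/(1/198) = 40.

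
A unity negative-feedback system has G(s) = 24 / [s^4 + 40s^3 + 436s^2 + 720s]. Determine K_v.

1/30

Lowest-order denominator term is 720s, so the open loop has 1 pole at the origin → type 1 system.
K_v = lim_{s→0} s·G(s) = 24 / 720 = 1/30.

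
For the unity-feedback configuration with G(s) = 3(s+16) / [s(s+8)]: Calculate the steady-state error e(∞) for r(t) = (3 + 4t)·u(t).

2/3

G(s) has one factor of s in the denominator, so the system is type 1. Treating each term separately:
  • 3: tracked with zero error.
  • 4t: e_ss = 4/K_v with K_v=6 → 2/3.
Total e_ss = 2/3.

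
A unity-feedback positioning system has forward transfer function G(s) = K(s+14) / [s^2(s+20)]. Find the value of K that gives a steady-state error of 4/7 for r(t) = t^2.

G(s) has two factors of s in the denominator, so the system is type 2.
K_a = lim_{s→0} s^2·G(s) = K·14 / (20) = 0.7·K.
e_ss = 2/K_a = 4/7 ⇒ K_a = 3.5 ⇒ K = 3.5/0.7 = 5.

5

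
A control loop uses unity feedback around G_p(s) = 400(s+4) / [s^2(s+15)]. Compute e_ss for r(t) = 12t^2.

Two free integrators in G_p(s): this is a type 2 system.
K_a = lim_{s→0} s^2·G_p(s) = 400·4 / (15) = 320/3.
r(t) = 12t^2 gives R(s) = 24/s^3.
e_ss = 24/K_a = 24/(320/3) = 0.225.

0.225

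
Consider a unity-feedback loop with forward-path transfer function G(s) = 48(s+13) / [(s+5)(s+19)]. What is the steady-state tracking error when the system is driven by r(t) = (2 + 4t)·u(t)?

No free integrators in G(s): this is a type 0 system. By superposition:
  • 2: e_ss = 2/(1+K_p) with K_p=624/95 → 190/719.
  • 4t: a type-0 system cannot track it, e_ss → ∞.
The unbounded component dominates.

infinity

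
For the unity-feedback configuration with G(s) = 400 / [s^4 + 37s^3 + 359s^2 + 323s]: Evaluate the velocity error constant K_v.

400/323

Factoring s from the denominator leaves a polynomial with constant term 323, so the system is type 1.
K_v = lim_{s→0} s·G(s) = 400 / 323 = 400/323.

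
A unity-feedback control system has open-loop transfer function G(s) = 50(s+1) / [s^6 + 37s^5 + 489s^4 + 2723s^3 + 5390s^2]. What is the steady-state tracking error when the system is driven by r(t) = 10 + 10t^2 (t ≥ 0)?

The denominator has no term below 5390s^2 — 2 poles at s=0, type 2. By superposition:
  • 10: tracked with zero error.
  • 10t^2: e_ss = 20/K_a with K_a=5/539 → 2156.
Total e_ss = 2156.

2156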